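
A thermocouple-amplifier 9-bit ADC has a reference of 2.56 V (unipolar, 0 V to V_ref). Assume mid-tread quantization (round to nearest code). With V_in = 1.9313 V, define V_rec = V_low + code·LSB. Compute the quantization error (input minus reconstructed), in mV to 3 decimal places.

Step size: 2.56 V ÷ 2^9 = 5.000 mV.
(1.9313 − 0)/0.005 = 386.2600; round gives code 386.
V_rec = 0 + 386·0.005 = 1.93 V.
Error = 1.9313 − 1.93 = 0.0013 V = 1.300 mV.

1.300 mV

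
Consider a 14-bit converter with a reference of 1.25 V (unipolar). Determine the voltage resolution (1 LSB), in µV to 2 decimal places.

76.29 µV

Full-scale span = 1.25 V.
LSB = 1.25 / 2^14 = 1.25 / 16384 = 7.62939e-05 V = 76.29 µV.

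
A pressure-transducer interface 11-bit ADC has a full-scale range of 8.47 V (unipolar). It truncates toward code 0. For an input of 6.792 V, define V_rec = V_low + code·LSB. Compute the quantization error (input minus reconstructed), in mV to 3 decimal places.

Step size: 8.47 V ÷ 2^11 = 4.136 mV.
Scaled input = 1642.2687 LSBs, so code = 1642.
Code 1642 maps back to 0 + 1642×0.00413574 V = 6.7908887 V.
Error = 6.792 − 6.7908887 = 0.00111133 V = 1.111 mV.

1.111 mV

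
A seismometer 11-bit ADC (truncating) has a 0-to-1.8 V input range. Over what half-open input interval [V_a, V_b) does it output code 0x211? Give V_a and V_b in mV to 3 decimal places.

[464.941 mV, 465.820 mV)

LSB = 1.8/2^11 = 0.879 mV.
Code 0x211 = 529 decimal.
V_a = V_low + 529·LSB = 0.464941 V; V_b = V_low + 530·LSB = 0.46582 V.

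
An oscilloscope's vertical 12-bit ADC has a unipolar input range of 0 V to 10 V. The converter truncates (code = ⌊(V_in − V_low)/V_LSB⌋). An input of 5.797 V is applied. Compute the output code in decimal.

code 2374

LSB = 10 V / 4096 = 2.441 mV.
(5.797 − 0) / 0.00244141 = 2374.451 LSBs.
Floor → code 2374.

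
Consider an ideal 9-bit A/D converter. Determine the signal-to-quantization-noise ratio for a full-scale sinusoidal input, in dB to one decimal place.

SNR ≈ 6.02·N + 1.76 dB = 6.02·9 + 1.76 = 55.94 dB.

55.9 dB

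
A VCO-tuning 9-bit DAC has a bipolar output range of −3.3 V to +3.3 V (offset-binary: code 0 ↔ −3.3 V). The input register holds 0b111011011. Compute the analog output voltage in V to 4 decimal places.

2.8230 V

LSB = 6.6 V / 2^9 = 12.891 mV.
Code 0b111011011 = 475 decimal.
V_out = (−3.3) + 475 × 0.0128906 V = 2.82305 V.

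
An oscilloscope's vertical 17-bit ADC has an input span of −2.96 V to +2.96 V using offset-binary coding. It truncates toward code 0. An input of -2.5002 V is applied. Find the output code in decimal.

With 131072 levels over 5.92 V, one step is 45.17 µV.
(V_in − V_low)/LSB = (-2.5002 − (−2.96)) / 4.5166e-05 = 10180.221.
So the output code is 10180.

code 10180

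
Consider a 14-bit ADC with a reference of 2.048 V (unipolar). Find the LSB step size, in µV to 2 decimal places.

125.00 µV

Full-scale span = 2.048 V.
LSB = 2.048 / 2^14 = 2.048 / 16384 = 0.000125 V = 125.00 µV.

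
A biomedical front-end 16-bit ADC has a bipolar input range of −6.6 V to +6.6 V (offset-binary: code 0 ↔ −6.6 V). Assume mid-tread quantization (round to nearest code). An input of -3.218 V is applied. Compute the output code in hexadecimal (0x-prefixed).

code 0x4197 (decimal 16791)

Full-scale span = 13.2 V; LSB = 13.2/2^16 = 201.42 µV.
(-3.218 − (−6.6)) / 0.000201416 = 16791.118 LSBs.
round(16791.118) = 16791.
In hexadecimal (0x-prefixed): 0x4197.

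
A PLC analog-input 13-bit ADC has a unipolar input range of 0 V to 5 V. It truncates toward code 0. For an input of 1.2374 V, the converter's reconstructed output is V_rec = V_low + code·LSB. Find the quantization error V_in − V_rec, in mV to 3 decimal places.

0.217 mV

One LSB is 5 V / 8192 = 0.610 mV.
Scaled input = 2027.3562 LSBs, so code = 2027.
V_rec = 0 + 2027·0.000610352 = 1.2371826 V.
Error = 1.2374 − 1.2371826 = 0.000217383 V = 0.217 mV.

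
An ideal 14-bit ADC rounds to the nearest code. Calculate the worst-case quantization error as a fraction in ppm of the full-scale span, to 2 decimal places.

Rounding → worst-case error = ½ LSB = V_FS/2^15, so 1e+06/32768 = 30.5176 ppm of full scale.

30.52 ppm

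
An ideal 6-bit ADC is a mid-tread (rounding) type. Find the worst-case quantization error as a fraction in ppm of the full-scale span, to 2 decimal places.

7812.50 ppm

Rounding → worst-case error = ½ LSB = V_FS/2^7, so 1e+06/128 = 7812.5 ppm of full scale.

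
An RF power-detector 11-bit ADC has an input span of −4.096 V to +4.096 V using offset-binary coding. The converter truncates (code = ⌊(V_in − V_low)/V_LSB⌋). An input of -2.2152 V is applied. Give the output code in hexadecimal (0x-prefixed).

code 0x1D6 (decimal 470)

Full-scale span = 8.192 V; LSB = 8.192/2^11 = 4.000 mV.
(V_in − V_low)/LSB = (-2.2152 − (−4.096)) / 0.004 = 470.200.
So the output code is 470.
In hexadecimal (0x-prefixed): 0x1D6.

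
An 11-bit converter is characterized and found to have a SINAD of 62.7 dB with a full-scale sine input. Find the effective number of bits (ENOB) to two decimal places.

ENOB = (SINAD − 1.76) / 6.02 = (62.7 − 1.76)/6.02 = 10.123.

10.12 bits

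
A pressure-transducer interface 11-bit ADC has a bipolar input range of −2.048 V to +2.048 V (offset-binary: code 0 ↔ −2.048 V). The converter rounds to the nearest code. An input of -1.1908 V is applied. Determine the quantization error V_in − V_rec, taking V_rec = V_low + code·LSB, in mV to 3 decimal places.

-0.800 mV

One LSB is 4.096 V / 2048 = 2.000 mV.
(-1.1908 − (−2.048))/0.002 = 428.6000; round gives code 429.
Code 429 maps back to (−2.048) + 429×0.002 V = -1.19 V.
Error = -1.1908 − (−1.19) = -0.0008 V = -0.800 mV.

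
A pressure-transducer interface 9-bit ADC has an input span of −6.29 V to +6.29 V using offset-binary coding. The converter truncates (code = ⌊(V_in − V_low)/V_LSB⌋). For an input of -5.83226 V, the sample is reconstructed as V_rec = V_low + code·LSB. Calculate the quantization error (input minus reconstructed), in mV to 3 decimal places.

15.474 mV

LSB = 12.58/2^9 = 24.570 mV.
Scaled input = 18.6298 LSBs, so code = 18.
Code 18 maps back to (−6.29) + 18×0.0245703 V = -5.8477344 V.
Difference: 0.0154744 V → 15.474 mV.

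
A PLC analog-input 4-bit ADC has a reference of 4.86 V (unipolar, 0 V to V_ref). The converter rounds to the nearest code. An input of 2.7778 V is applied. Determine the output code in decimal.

LSB = 4.86 V / 16 = 303.750 mV.
(2.7778 − 0) / 0.30375 = 9.145 LSBs.
round(9.145) = 9.

code 9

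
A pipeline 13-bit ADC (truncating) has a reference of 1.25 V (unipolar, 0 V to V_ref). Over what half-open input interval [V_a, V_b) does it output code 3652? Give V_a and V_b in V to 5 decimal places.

LSB = 1.25/2^13 = 152.59 µV.
V_a = V_low + 3652·LSB = 0.557251 V; V_b = V_low + 3653·LSB = 0.557404 V.

[0.55725 V, 0.55740 V)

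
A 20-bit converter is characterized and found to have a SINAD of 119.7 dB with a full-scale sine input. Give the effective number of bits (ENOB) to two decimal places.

19.59 bits

ENOB = (SINAD − 1.76) / 6.02 = (119.7 − 1.76)/6.02 = 19.591.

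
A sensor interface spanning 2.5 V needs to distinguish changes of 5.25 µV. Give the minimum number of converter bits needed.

Number of steps required ≥ 2.5 V / 5.25 µV = 476190.48.
Need 2^N ≥ 476190.48; 2^18 = 262144, 2^19 = 524288.
Minimum N = 19.

19 bits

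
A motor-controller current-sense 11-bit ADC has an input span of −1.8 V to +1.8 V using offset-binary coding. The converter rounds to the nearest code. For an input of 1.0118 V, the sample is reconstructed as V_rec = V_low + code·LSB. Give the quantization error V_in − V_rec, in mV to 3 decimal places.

-0.700 mV

Step size: 3.6 V ÷ 2^11 = 1.758 mV.
(V_in − V_low)/LSB = (1.0118 − (−1.8))/0.00175781 = 1599.6018 → code 1600 (round).
V_rec = (−1.8) + 1600·0.00175781 = 1.0125 V.
V_in − V_rec = -0.0007 V = -0.700 mV.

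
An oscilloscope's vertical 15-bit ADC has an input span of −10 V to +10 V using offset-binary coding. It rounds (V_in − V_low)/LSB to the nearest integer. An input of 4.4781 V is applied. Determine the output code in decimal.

code 23721

With 32768 levels over 20 V, one step is 0.610 mV.
(4.4781 − (−10)) / 0.000610352 = 23720.919 LSBs.
round(23720.919) = 23721.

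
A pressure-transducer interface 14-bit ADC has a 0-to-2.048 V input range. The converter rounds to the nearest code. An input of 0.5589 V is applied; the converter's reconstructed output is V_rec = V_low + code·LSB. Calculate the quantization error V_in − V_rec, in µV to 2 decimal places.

25.00 µV

Step size: 2.048 V ÷ 2^14 = 125.00 µV.
Scaled input = 4471.2000 LSBs, so code = 4471.
Code 4471 maps back to 0 + 4471×0.000125 V = 0.558875 V.
Difference: 2.5e-05 V → 25.00 µV.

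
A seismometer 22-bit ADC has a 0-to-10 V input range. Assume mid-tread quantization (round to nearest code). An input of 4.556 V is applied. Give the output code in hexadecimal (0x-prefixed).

code 0x1D288D (decimal 1910925)

With 4194304 levels over 10 V, one step is 2.38 µV.
Input sits at 1910924.902 steps above V_low.
round(1910924.902) = 1910925.
In hexadecimal (0x-prefixed): 0x1D288D.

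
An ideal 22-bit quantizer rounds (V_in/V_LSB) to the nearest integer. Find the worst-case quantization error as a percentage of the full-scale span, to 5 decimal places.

0.00001 %

Rounding → worst-case error = ½ LSB = V_FS/2^23, so 100/8388608 = 1.19209e-05 % of full scale.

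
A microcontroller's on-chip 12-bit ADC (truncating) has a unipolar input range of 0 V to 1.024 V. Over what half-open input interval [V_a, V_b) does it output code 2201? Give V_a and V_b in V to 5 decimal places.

LSB = 1.024/2^12 = 250.00 µV.
V_a = V_low + 2201·LSB = 0.55025 V; V_b = V_low + 2202·LSB = 0.5505 V.

[0.55025 V, 0.55050 V)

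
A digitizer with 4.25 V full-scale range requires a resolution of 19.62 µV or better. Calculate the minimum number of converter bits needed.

18 bits

Number of steps required ≥ 4.25 V / 19.62 µV = 216615.70.
Need 2^N ≥ 216615.70; 2^17 = 131072, 2^18 = 262144.
Minimum N = 18.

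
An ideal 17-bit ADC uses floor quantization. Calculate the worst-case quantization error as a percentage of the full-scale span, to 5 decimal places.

Truncating → worst-case error = 1 LSB = V_FS/2^17, so 100/131072 = 0.000762939 % of full scale.

0.00076 %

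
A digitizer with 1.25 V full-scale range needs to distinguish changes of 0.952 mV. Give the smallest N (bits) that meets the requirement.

Number of steps required ≥ 1.25 V / 0.952 mV = 1313.03.
Need 2^N ≥ 1313.03; 2^10 = 1024, 2^11 = 2048.
Minimum N = 11.

11 bits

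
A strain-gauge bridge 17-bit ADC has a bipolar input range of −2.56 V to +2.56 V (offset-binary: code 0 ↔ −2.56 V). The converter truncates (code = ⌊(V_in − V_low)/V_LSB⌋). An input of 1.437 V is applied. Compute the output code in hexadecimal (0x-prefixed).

code 0x18FB3 (decimal 102323)

With 131072 levels over 5.12 V, one step is 39.06 µV.
(V_in − V_low)/LSB = (1.437 − (−2.56)) / 3.90625e-05 = 102323.200.
⌊·⌋(102323.200) = 102323.
In hexadecimal (0x-prefixed): 0x18FB3.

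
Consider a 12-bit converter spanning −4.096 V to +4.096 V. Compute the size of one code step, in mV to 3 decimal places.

2.000 mV

Full-scale span = 8.192 V.
LSB = 8.192 / 2^12 = 8.192 / 4096 = 0.002 V = 2.000 mV.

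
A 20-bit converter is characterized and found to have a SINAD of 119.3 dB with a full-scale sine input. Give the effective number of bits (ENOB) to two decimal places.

19.52 bits

ENOB = (SINAD − 1.76) / 6.02 = (119.3 − 1.76)/6.02 = 19.525.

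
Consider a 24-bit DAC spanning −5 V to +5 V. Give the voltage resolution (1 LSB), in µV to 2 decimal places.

0.60 µV

Full-scale span = 10 V.
LSB = 10 / 2^24 = 10 / 16777216 = 5.96046e-07 V = 0.60 µV.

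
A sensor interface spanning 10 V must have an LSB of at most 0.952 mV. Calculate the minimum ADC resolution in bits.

14 bits

Number of steps required ≥ 10 V / 0.952 mV = 10504.20.
Need 2^N ≥ 10504.20; 2^13 = 8192, 2^14 = 16384.
Minimum N = 14.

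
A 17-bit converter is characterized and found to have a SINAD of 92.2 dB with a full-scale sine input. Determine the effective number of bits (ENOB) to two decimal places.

ENOB = (SINAD − 1.76) / 6.02 = (92.2 − 1.76)/6.02 = 15.023.

15.02 bits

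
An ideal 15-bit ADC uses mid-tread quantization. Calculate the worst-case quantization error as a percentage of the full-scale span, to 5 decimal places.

0.00153 %

Rounding → worst-case error = ½ LSB = V_FS/2^16, so 100/65536 = 0.00152588 % of full scale.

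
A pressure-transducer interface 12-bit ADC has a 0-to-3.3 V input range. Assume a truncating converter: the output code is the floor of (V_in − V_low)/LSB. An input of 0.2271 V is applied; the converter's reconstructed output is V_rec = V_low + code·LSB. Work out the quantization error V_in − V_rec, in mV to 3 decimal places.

0.708 mV

LSB = 3.3/2^12 = 0.806 mV.
(V_in − V_low)/LSB = (0.2271 − 0)/0.000805664 = 281.8793 → code 281 (floor).
V_rec = 0 + 281·0.000805664 = 0.2263916 V.
Error = 0.2271 − 0.2263916 = 0.000708398 V = 0.708 mV.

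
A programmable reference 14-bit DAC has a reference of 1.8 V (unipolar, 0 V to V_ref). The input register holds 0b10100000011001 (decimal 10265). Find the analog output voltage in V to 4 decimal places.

LSB = 1.8 V / 2^14 = 109.86 µV.
Code 0b10100000011001 = 10265 decimal.
V_out = 0 + 10265 × 0.000109863 V = 1.12775 V.

1.1277 V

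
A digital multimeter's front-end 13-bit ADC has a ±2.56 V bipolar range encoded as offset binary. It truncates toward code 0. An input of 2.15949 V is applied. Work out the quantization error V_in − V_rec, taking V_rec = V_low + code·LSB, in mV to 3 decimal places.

0.115 mV

Step size: 5.12 V ÷ 2^13 = 0.625 mV.
(V_in − V_low)/LSB = (2.15949 − (−2.56))/0.000625 = 7551.1840 → code 7551 (floor).
Code 7551 maps back to (−2.56) + 7551×0.000625 V = 2.159375 V.
Difference: 0.000115 V → 0.115 mV.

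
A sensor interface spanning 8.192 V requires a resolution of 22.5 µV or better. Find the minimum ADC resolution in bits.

Number of steps required ≥ 8.192 V / 22.5 µV = 364088.89.
Need 2^N ≥ 364088.89; 2^18 = 262144, 2^19 = 524288.
Minimum N = 19.

19 bits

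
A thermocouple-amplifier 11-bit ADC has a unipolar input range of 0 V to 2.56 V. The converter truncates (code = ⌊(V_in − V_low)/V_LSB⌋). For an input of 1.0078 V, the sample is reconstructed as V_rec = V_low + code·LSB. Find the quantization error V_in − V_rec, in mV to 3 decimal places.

0.300 mV

Step size: 2.56 V ÷ 2^11 = 1.250 mV.
Scaled input = 806.2400 LSBs, so code = 806.
Reconstructed: 1.0075 V.
V_in − V_rec = 0.0003 V = 0.300 mV.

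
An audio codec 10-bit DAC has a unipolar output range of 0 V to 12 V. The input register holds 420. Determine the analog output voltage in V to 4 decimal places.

LSB = 12 V / 2^10 = 11.719 mV.
V_out = 0 + 420 × 0.0117188 V = 4.92188 V.

4.9219 V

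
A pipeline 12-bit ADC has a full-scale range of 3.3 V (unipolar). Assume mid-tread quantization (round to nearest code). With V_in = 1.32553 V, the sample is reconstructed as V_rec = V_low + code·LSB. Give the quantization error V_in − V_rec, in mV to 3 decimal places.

0.213 mV

Step size: 3.3 V ÷ 2^12 = 0.806 mV.
(1.32553 − 0)/0.000805664 = 1645.2639; round gives code 1645.
V_rec = 0 + 1645·0.000805664 = 1.3253174 V.
Error = 1.32553 − 1.3253174 = 0.000212617 V = 0.213 mV.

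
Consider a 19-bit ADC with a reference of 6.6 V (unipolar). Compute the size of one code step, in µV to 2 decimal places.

Full-scale span = 6.6 V.
LSB = 6.6 / 2^19 = 6.6 / 524288 = 1.25885e-05 V = 12.59 µV.

12.59 µV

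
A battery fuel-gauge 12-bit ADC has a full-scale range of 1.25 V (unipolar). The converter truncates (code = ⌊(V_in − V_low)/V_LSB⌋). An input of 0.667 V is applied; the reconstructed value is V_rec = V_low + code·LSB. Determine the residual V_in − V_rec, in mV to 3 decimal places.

LSB = 1.25/2^12 = 305.18 µV.
Scaled input = 2185.6256 LSBs, so code = 2185.
Reconstructed: 0.66680908 V.
Difference: 0.000190918 V → 0.191 mV.

0.191 mV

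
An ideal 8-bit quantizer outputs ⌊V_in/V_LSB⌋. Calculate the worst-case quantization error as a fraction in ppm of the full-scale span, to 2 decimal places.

3906.25 ppm

Truncating → worst-case error = 1 LSB = V_FS/2^8, so 1e+06/256 = 3906.25 ppm of full scale.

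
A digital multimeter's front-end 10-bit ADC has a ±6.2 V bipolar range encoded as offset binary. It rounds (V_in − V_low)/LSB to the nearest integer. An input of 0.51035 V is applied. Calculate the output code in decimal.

With 1024 levels over 12.4 V, one step is 12.109 mV.
Input sits at 554.145 steps above V_low.
round(554.145) = 554.

code 554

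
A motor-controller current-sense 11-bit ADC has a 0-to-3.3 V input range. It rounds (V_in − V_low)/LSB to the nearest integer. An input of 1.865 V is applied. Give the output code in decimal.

With 2048 levels over 3.3 V, one step is 1.611 mV.
Input sits at 1157.430 steps above V_low.
So the output code is 1157.

code 1157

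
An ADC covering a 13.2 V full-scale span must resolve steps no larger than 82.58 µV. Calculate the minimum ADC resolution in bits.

18 bits

Number of steps required ≥ 13.2 V / 82.58 µV = 159845.00.
Need 2^N ≥ 159845.00; 2^17 = 131072, 2^18 = 262144.
Minimum N = 18.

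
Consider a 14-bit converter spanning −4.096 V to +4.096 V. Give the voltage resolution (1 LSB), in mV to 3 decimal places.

Full-scale span = 8.192 V.
LSB = 8.192 / 2^14 = 8.192 / 16384 = 0.0005 V = 0.500 mV.

0.500 mV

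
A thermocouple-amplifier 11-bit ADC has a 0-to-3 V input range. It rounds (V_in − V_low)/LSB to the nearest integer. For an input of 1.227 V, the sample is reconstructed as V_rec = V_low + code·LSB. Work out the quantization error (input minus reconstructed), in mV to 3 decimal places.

-0.539 mV

One LSB is 3 V / 2048 = 1.465 mV.
(1.227 − 0)/0.00146484 = 837.6320; round gives code 838.
V_rec = 0 + 838·0.00146484 = 1.2275391 V.
Difference: -0.000539063 V → -0.539 mV.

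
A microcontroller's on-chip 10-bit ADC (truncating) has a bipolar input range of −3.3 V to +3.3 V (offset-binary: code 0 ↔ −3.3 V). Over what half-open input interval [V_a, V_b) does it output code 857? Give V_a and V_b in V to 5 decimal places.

LSB = 6.6/2^10 = 6.445 mV.
V_a = V_low + 857·LSB = 2.22363 V; V_b = V_low + 858·LSB = 2.23008 V.

[2.22363 V, 2.23008 V)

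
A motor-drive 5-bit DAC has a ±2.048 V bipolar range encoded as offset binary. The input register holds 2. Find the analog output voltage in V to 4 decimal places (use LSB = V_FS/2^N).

LSB = 4.096 V / 2^5 = 128.000 mV.
V_out = (−2.048) + 2 × 0.128 V = -1.792 V.

-1.7920 V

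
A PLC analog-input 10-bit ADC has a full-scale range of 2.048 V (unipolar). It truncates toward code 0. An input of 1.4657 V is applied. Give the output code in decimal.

code 732

Full-scale span = 2.048 V; LSB = 2.048/2^10 = 2.000 mV.
(V_in − V_low)/LSB = (1.4657 − 0) / 0.002 = 732.850.
So the output code is 732.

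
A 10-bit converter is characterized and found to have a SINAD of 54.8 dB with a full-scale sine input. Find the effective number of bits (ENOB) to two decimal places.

8.81 bits

ENOB = (SINAD − 1.76) / 6.02 = (54.8 − 1.76)/6.02 = 8.811.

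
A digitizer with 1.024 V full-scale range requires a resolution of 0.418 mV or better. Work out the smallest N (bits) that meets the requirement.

Number of steps required ≥ 1.024 V / 0.418 mV = 2449.76.
Need 2^N ≥ 2449.76; 2^11 = 2048, 2^12 = 4096.
Minimum N = 12.

12 bits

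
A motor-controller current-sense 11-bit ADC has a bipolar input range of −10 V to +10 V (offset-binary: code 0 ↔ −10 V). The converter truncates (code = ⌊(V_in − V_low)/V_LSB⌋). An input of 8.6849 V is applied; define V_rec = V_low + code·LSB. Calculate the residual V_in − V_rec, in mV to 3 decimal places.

3.259 mV

Step size: 20 V ÷ 2^11 = 9.766 mV.
(8.6849 − (−10))/0.00976562 = 1913.3338; ⌊·⌋ gives code 1913.
Code 1913 maps back to (−10) + 1913×0.00976562 V = 8.6816406 V.
V_in − V_rec = 0.00325938 V = 3.259 mV.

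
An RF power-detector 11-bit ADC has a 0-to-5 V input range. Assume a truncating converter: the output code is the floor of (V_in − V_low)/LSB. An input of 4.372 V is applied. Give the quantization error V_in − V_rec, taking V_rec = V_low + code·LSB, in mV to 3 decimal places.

Step size: 5 V ÷ 2^11 = 2.441 mV.
Scaled input = 1790.7712 LSBs, so code = 1790.
Reconstructed: 4.3701172 V.
Difference: 0.00188281 V → 1.883 mV.

1.883 mV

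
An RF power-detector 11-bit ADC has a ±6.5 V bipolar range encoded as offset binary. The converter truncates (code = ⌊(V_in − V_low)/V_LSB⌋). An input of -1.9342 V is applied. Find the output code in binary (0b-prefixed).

code 0b1011001111 (decimal 719)

With 2048 levels over 13 V, one step is 6.348 mV.
(V_in − V_low)/LSB = (-1.9342 − (−6.5)) / 0.00634766 = 719.289.
Floor → code 719.
In binary (0b-prefixed): 0b1011001111.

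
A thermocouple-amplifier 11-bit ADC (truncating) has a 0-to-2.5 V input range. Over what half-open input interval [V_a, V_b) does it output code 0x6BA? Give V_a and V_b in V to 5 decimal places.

LSB = 2.5/2^11 = 1.221 mV.
Code 0x6BA = 1722 decimal.
V_a = V_low + 1722·LSB = 2.10205 V; V_b = V_low + 1723·LSB = 2.10327 V.

[2.10205 V, 2.10327 V)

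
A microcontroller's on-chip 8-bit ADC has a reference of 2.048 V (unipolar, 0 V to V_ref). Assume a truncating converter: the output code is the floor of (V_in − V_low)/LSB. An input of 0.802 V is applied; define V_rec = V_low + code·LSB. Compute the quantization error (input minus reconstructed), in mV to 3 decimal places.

2.000 mV

LSB = 2.048/2^8 = 8.000 mV.
(V_in − V_low)/LSB = (0.802 − 0)/0.008 = 100.2500 → code 100 (floor).
V_rec = 0 + 100·0.008 = 0.8 V.
Difference: 0.002 V → 2.000 mV.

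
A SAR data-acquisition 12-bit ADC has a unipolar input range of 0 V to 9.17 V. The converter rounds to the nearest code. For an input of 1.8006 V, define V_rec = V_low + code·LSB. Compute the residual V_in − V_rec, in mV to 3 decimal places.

One LSB is 9.17 V / 4096 = 2.239 mV.
(V_in − V_low)/LSB = (1.8006 − 0)/0.00223877 = 804.2811 → code 804 (round).
Reconstructed: 1.7999707 V.
Difference: 0.000629297 V → 0.629 mV.

0.629 mV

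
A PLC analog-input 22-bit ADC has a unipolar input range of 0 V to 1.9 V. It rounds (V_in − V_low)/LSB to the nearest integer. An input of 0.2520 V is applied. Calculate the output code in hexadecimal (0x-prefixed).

code 0x87D09 (decimal 556297)

LSB = 1.9 V / 4194304 = 0.45 µV.
(V_in − V_low)/LSB = (0.2520 − 0) / 4.52995e-07 = 556297.162.
Round → code 556297.
In hexadecimal (0x-prefixed): 0x87D09.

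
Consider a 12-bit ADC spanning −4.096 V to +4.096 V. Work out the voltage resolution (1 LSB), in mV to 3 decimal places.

Full-scale span = 8.192 V.
LSB = 8.192 / 2^12 = 8.192 / 4096 = 0.002 V = 2.000 mV.

2.000 mV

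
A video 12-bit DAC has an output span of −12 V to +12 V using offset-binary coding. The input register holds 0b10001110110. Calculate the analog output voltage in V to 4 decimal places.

-5.3086 V

LSB = 24 V / 2^12 = 5.859 mV.
Code 0b10001110110 = 1142 decimal.
V_out = (−12) + 1142 × 0.00585938 V = -5.30859 V.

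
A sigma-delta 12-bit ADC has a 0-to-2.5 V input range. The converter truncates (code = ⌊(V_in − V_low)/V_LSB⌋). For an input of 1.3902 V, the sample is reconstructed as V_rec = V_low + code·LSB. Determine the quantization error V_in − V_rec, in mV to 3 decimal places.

0.429 mV

LSB = 2.5/2^12 = 0.610 mV.
(V_in − V_low)/LSB = (1.3902 − 0)/0.000610352 = 2277.7037 → code 2277 (floor).
Code 2277 maps back to 0 + 2277×0.000610352 V = 1.3897705 V.
Error = 1.3902 − 1.3897705 = 0.000429492 V = 0.429 mV.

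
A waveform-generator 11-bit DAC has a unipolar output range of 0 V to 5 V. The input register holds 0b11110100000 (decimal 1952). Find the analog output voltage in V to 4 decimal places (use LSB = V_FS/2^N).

4.7656 V

LSB = 5 V / 2^11 = 2.441 mV.
Code 0b11110100000 = 1952 decimal.
V_out = 0 + 1952 × 0.00244141 V = 4.76562 V.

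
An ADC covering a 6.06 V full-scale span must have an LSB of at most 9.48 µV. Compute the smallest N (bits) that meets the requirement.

Number of steps required ≥ 6.06 V / 9.48 µV = 639240.51.
Need 2^N ≥ 639240.51; 2^19 = 524288, 2^20 = 1048576.
Minimum N = 20.

20 bits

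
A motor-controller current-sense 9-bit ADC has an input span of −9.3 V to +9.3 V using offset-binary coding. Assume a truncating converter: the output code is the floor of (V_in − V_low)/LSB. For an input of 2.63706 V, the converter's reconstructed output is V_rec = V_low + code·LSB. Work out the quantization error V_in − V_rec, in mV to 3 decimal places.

21.435 mV

One LSB is 18.6 V / 512 = 36.328 mV.
Scaled input = 328.5900 LSBs, so code = 328.
Code 328 maps back to (−9.3) + 328×0.0363281 V = 2.615625 V.
V_in − V_rec = 0.021435 V = 21.435 mV.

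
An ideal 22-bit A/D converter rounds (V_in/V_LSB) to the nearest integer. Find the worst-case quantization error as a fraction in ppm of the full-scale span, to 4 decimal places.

Rounding → worst-case error = ½ LSB = V_FS/2^23, so 1e+06/8388608 = 0.119209 ppm of full scale.

0.1192 ppm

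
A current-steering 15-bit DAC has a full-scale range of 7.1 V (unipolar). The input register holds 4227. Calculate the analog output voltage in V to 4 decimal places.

LSB = 7.1 V / 2^15 = 216.67 µV.
V_out = 0 + 4227 × 0.000216675 V = 0.915884 V.

0.9159 V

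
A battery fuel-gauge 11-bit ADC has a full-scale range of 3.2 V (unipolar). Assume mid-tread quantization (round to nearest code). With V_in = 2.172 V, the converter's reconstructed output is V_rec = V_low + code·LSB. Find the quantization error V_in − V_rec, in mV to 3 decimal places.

0.125 mV

Step size: 3.2 V ÷ 2^11 = 1.562 mV.
(2.172 − 0)/0.0015625 = 1390.0800; round gives code 1390.
Code 1390 maps back to 0 + 1390×0.0015625 V = 2.171875 V.
V_in − V_rec = 0.000125 V = 0.125 mV.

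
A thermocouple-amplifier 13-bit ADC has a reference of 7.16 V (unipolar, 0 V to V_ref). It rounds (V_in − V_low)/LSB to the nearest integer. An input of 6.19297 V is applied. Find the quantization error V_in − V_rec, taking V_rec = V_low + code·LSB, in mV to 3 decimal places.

-0.360 mV

One LSB is 7.16 V / 8192 = 0.874 mV.
(6.19297 − 0)/0.000874023 = 7085.5880; round gives code 7086.
Code 7086 maps back to 0 + 7086×0.000874023 V = 6.1933301 V.
Difference: -0.000360078 V → -0.360 mV.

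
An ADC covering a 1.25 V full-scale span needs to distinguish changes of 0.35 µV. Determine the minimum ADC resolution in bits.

22 bits

Number of steps required ≥ 1.25 V / 0.35 µV = 3571428.57.
Need 2^N ≥ 3571428.57; 2^21 = 2097152, 2^22 = 4194304.
Minimum N = 22.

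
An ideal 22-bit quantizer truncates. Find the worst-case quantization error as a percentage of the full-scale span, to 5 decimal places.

Truncating → worst-case error = 1 LSB = V_FS/2^22, so 100/4194304 = 2.38419e-05 % of full scale.

0.00002 %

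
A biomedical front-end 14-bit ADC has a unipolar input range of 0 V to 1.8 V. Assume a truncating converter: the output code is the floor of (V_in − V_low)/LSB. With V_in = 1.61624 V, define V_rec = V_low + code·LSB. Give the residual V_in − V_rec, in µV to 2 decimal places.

One LSB is 1.8 V / 16384 = 109.86 µV.
(V_in − V_low)/LSB = (1.61624 − 0)/0.000109863 = 14711.3756 → code 14711 (floor).
Code 14711 maps back to 0 + 14711×0.000109863 V = 1.6161987 V.
Error = 1.61624 − 1.6161987 = 4.12695e-05 V = 41.27 µV.

41.27 µV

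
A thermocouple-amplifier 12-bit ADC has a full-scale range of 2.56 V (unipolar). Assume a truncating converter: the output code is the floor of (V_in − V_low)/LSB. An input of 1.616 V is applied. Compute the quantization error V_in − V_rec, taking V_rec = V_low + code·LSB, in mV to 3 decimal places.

Step size: 2.56 V ÷ 2^12 = 0.625 mV.
Scaled input = 2585.6000 LSBs, so code = 2585.
Code 2585 maps back to 0 + 2585×0.000625 V = 1.615625 V.
Error = 1.616 − 1.615625 = 0.000375 V = 0.375 mV.

0.375 mV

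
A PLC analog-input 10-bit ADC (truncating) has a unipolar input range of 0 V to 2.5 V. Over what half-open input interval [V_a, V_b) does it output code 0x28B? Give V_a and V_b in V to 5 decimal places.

LSB = 2.5/2^10 = 2.441 mV.
Code 0x28B = 651 decimal.
V_a = V_low + 651·LSB = 1.58936 V; V_b = V_low + 652·LSB = 1.5918 V.

[1.58936 V, 1.59180 V)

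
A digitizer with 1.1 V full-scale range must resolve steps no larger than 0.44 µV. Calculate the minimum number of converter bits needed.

22 bits

Number of steps required ≥ 1.1 V / 0.44 µV = 2500000.00.
Need 2^N ≥ 2500000.00; 2^21 = 2097152, 2^22 = 4194304.
Minimum N = 22.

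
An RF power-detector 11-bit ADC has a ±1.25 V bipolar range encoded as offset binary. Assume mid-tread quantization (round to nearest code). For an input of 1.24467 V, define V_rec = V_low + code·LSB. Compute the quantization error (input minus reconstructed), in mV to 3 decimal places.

-0.447 mV

Step size: 2.5 V ÷ 2^11 = 1.221 mV.
(V_in − V_low)/LSB = (1.24467 − (−1.25))/0.0012207 = 2043.6337 → code 2044 (round).
V_rec = (−1.25) + 2044·0.0012207 = 1.2451172 V.
Difference: -0.000447187 V → -0.447 mV.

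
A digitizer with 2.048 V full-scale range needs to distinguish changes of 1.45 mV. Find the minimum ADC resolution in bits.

Number of steps required ≥ 2.048 V / 1.45 mV = 1412.41.
Need 2^N ≥ 1412.41; 2^10 = 1024, 2^11 = 2048.
Minimum N = 11.

11 bits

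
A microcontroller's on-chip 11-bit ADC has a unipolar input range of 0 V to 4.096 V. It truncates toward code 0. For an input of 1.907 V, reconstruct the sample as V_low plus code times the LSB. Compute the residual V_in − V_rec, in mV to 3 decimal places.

Step size: 4.096 V ÷ 2^11 = 2.000 mV.
(V_in − V_low)/LSB = (1.907 − 0)/0.002 = 953.5000 → code 953 (floor).
Code 953 maps back to 0 + 953×0.002 V = 1.906 V.
V_in − V_rec = 0.001 V = 1.000 mV.

1.000 mV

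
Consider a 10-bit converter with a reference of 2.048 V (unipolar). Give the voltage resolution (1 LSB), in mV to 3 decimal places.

2.000 mV

Full-scale span = 2.048 V.
LSB = 2.048 / 2^10 = 2.048 / 1024 = 0.002 V = 2.000 mV.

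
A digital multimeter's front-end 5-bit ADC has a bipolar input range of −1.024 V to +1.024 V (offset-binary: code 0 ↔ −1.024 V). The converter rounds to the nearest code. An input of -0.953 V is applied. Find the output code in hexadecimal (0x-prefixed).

code 0x1 (decimal 1)

LSB = 2.048 V / 32 = 64.000 mV.
Input sits at 1.109 steps above V_low.
So the output code is 1.
In hexadecimal (0x-prefixed): 0x1.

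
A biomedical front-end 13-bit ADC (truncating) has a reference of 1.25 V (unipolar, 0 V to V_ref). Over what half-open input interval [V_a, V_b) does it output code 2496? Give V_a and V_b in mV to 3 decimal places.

LSB = 1.25/2^13 = 152.59 µV.
V_a = V_low + 2496·LSB = 0.380859 V; V_b = V_low + 2497·LSB = 0.381012 V.

[380.859 mV, 381.012 mV)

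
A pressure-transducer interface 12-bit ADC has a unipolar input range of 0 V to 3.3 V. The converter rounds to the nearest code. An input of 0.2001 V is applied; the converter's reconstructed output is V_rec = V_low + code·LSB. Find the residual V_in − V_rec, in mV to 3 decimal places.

One LSB is 3.3 V / 4096 = 0.806 mV.
Scaled input = 248.3665 LSBs, so code = 248.
Code 248 maps back to 0 + 248×0.000805664 V = 0.19980469 V.
V_in − V_rec = 0.000295313 V = 0.295 mV.

0.295 mV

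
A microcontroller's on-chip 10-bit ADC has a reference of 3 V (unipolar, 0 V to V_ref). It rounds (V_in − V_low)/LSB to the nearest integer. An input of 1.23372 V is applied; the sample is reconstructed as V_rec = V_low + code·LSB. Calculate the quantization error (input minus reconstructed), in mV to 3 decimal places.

0.322 mV

LSB = 3/2^10 = 2.930 mV.
(V_in − V_low)/LSB = (1.23372 − 0)/0.00292969 = 421.1098 → code 421 (round).
Reconstructed: 1.2333984 V.
V_in − V_rec = 0.000321563 V = 0.322 mV.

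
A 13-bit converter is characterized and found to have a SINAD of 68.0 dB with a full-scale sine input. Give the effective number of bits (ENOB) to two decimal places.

ENOB = (SINAD − 1.76) / 6.02 = (68.0 − 1.76)/6.02 = 11.003.

11.00 bits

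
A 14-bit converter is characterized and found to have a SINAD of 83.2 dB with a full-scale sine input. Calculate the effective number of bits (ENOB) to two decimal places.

13.53 bits

ENOB = (SINAD − 1.76) / 6.02 = (83.2 − 1.76)/6.02 = 13.528.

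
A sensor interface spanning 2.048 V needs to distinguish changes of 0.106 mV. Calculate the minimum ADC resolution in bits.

15 bits

Number of steps required ≥ 2.048 V / 0.106 mV = 19320.75.
Need 2^N ≥ 19320.75; 2^14 = 16384, 2^15 = 32768.
Minimum N = 15.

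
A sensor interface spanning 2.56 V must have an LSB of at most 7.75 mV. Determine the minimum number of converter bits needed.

9 bits

Number of steps required ≥ 2.56 V / 7.75 mV = 330.32.
Need 2^N ≥ 330.32; 2^8 = 256, 2^9 = 512.
Minimum N = 9.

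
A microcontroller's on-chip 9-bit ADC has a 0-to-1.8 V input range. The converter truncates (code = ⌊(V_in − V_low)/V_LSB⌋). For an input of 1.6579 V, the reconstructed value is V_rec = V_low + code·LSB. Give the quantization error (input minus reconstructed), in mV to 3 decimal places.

One LSB is 1.8 V / 512 = 3.516 mV.
Scaled input = 471.5804 LSBs, so code = 471.
V_rec = 0 + 471·0.00351563 = 1.6558594 V.
Error = 1.6579 − 1.6558594 = 0.00204062 V = 2.041 mV.

2.041 mV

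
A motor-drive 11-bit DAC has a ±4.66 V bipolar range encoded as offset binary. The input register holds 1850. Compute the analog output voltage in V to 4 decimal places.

3.7589 V

LSB = 9.32 V / 2^11 = 4.551 mV.
V_out = (−4.66) + 1850 × 0.00455078 V = 3.75895 V.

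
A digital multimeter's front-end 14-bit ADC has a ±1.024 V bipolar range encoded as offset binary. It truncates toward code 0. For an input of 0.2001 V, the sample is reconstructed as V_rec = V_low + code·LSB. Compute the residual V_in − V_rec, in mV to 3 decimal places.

One LSB is 2.048 V / 16384 = 125.00 µV.
Scaled input = 9792.8000 LSBs, so code = 9792.
V_rec = (−1.024) + 9792·0.000125 = 0.2 V.
Difference: 0.0001 V → 0.100 mV.

0.100 mV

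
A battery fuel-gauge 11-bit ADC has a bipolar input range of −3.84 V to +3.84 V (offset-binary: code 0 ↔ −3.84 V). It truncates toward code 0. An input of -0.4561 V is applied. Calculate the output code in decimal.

With 2048 levels over 7.68 V, one step is 3.750 mV.
Input sits at 902.373 steps above V_low.
⌊·⌋(902.373) = 902.

code 902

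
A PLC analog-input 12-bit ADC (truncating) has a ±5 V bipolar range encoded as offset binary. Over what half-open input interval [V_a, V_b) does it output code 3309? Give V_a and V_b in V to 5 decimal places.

LSB = 10/2^12 = 2.441 mV.
V_a = V_low + 3309·LSB = 3.07861 V; V_b = V_low + 3310·LSB = 3.08105 V.

[3.07861 V, 3.08105 V)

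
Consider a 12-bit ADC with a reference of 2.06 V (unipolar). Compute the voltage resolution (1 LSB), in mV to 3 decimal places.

0.503 mV

Full-scale span = 2.06 V.
LSB = 2.06 / 2^12 = 2.06 / 4096 = 0.00050293 V = 0.503 mV.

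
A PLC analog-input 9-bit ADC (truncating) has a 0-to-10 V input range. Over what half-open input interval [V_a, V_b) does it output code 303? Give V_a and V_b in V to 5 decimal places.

[5.91797 V, 5.93750 V)

LSB = 10/2^9 = 19.531 mV.
V_a = V_low + 303·LSB = 5.91797 V; V_b = V_low + 304·LSB = 5.9375 V.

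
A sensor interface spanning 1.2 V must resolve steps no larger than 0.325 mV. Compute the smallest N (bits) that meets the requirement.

Number of steps required ≥ 1.2 V / 0.325 mV = 3692.31.
Need 2^N ≥ 3692.31; 2^11 = 2048, 2^12 = 4096.
Minimum N = 12.

12 bits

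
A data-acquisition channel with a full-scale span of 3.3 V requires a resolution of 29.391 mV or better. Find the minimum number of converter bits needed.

Number of steps required ≥ 3.3 V / 29.391 mV = 112.28.
Need 2^N ≥ 112.28; 2^6 = 64, 2^7 = 128.
Minimum N = 7.

7 bits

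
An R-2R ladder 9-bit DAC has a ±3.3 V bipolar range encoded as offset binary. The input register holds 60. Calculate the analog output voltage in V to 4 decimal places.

-2.5266 V

LSB = 6.6 V / 2^9 = 12.891 mV.
V_out = (−3.3) + 60 × 0.0128906 V = -2.52656 V.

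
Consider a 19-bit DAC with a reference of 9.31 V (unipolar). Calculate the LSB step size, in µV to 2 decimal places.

Full-scale span = 9.31 V.
LSB = 9.31 / 2^19 = 9.31 / 524288 = 1.77574e-05 V = 17.76 µV.

17.76 µV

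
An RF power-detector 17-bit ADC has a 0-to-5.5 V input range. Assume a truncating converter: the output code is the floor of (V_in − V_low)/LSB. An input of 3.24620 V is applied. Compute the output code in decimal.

With 131072 levels over 5.5 V, one step is 41.96 µV.
Input sits at 77361.078 steps above V_low.
Floor → code 77361.

code 77361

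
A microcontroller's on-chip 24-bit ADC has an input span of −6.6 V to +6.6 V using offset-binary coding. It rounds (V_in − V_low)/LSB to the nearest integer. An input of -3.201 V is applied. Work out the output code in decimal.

code 4320133

LSB = 13.2 V / 16777216 = 0.79 µV.
Input sits at 4320133.120 steps above V_low.
So the output code is 4320133.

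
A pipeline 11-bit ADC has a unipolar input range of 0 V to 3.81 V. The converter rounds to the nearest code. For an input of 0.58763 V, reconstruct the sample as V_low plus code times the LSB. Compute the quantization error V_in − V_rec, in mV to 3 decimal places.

Step size: 3.81 V ÷ 2^11 = 1.860 mV.
Scaled input = 315.8704 LSBs, so code = 316.
Reconstructed: 0.58787109 V.
Difference: -0.000241094 V → -0.241 mV.

-0.241 mV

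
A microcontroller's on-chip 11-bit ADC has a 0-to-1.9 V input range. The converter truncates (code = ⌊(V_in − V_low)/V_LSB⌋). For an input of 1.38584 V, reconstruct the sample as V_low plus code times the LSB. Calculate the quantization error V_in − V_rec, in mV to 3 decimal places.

One LSB is 1.9 V / 2048 = 0.928 mV.
(1.38584 − 0)/0.000927734 = 1493.7896; ⌊·⌋ gives code 1493.
Reconstructed: 1.3851074 V.
Error = 1.38584 − 1.3851074 = 0.000732578 V = 0.733 mV.

0.733 mV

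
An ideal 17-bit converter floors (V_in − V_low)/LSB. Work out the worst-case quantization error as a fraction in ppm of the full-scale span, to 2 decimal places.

7.63 ppm

Truncating → worst-case error = 1 LSB = V_FS/2^17, so 1e+06/131072 = 7.62939 ppm of full scale.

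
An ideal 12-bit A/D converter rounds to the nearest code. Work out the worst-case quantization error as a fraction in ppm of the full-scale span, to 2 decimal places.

Rounding → worst-case error = ½ LSB = V_FS/2^13, so 1e+06/8192 = 122.07 ppm of full scale.

122.07 ppm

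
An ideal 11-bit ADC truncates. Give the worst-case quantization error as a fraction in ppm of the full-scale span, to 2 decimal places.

488.28 ppm

Truncating → worst-case error = 1 LSB = V_FS/2^11, so 1e+06/2048 = 488.281 ppm of full scale.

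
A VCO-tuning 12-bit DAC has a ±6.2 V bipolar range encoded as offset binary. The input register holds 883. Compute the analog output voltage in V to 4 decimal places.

-3.5269 V

LSB = 12.4 V / 2^12 = 3.027 mV.
V_out = (−6.2) + 883 × 0.00302734 V = -3.52686 V.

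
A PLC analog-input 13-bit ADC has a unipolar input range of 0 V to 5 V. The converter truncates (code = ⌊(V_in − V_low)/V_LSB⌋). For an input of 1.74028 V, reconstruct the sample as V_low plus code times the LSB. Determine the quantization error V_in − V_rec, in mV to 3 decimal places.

0.168 mV

Step size: 5 V ÷ 2^13 = 0.610 mV.
(1.74028 − 0)/0.000610352 = 2851.2748; ⌊·⌋ gives code 2851.
Code 2851 maps back to 0 + 2851×0.000610352 V = 1.7401123 V.
V_in − V_rec = 0.000167695 V = 0.168 mV.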